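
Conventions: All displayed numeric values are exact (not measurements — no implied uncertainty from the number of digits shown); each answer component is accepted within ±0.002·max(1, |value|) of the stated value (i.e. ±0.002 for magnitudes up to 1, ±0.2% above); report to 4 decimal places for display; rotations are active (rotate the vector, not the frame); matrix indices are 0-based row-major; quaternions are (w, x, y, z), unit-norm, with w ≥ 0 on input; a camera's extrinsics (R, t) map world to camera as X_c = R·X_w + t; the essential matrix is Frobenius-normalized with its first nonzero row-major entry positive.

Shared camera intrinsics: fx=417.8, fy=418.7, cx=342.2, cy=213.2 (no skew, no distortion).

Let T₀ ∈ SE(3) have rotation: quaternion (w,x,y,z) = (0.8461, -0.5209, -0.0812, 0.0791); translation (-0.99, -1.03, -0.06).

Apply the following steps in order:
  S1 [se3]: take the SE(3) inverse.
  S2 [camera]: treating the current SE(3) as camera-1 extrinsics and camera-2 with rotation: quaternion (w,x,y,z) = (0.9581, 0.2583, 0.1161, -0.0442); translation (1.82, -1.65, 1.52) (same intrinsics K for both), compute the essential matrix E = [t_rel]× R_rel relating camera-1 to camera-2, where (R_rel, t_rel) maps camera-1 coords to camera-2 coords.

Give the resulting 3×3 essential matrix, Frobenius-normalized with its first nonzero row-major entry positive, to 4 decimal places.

matrix = [0.0125 0.0705 -0.6817; 0.3120 0.0421 -0.1467; 0.6315 0.0454 0.0928]

after S1 (invert_se3): R=[0.9743 0.2184 0.0550; -0.0493 0.4449 -0.8942; -0.2198 0.8686 0.4442], t=(1.1928, 0.3558, 0.7037)
after S2 (essential): [0.0125 0.0705 -0.6817; 0.3120 0.0421 -0.1467; 0.6315 0.0454 0.0928]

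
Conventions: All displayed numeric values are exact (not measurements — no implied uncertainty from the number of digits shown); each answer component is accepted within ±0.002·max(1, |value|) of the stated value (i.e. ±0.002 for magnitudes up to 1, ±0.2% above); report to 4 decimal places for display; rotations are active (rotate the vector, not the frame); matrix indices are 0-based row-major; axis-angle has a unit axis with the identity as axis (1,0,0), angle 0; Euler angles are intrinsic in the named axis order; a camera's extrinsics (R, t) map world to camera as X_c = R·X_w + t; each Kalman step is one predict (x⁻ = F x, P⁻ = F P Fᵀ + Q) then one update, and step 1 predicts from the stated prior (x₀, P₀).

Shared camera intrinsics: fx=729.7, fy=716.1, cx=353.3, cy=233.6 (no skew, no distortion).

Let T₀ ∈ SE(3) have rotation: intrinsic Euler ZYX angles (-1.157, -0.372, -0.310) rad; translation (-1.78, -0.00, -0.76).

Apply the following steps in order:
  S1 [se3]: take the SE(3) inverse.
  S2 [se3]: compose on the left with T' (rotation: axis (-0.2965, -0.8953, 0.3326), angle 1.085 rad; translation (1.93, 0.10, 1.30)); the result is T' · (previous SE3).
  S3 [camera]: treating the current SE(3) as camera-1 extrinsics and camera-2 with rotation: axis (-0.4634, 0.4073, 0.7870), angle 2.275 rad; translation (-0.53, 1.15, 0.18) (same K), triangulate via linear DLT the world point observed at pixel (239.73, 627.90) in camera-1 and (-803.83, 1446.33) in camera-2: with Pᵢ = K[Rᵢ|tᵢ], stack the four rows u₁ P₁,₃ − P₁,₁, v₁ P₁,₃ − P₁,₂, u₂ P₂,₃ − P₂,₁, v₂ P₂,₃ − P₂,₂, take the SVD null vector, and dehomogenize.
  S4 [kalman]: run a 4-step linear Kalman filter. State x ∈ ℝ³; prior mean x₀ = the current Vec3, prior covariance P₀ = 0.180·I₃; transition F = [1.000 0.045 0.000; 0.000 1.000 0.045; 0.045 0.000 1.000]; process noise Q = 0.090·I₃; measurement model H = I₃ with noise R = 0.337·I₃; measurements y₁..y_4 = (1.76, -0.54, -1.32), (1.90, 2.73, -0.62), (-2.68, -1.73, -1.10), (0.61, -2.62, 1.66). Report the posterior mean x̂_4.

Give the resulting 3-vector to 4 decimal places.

after S1 (invert_se3): R=[0.3746 -0.8530 0.3635; 0.9165 0.2814 -0.2842; 0.1401 0.4396 0.8872], t=(0.9430, 1.4155, 0.9237)
after S2 (compose_se3): R=[-0.0657 -0.8523 -0.5189; 0.9972 -0.0745 -0.0040; -0.0352 -0.5178 0.8548], t=(1.4186, 1.8720, 1.8869)
after S3 (triangulate): (-0.2689, 1.1561, 1.6920)
after S4 (kf_track): (0.0084, -0.9885, 0.3491)

result = (0.0084, -0.9885, 0.3491)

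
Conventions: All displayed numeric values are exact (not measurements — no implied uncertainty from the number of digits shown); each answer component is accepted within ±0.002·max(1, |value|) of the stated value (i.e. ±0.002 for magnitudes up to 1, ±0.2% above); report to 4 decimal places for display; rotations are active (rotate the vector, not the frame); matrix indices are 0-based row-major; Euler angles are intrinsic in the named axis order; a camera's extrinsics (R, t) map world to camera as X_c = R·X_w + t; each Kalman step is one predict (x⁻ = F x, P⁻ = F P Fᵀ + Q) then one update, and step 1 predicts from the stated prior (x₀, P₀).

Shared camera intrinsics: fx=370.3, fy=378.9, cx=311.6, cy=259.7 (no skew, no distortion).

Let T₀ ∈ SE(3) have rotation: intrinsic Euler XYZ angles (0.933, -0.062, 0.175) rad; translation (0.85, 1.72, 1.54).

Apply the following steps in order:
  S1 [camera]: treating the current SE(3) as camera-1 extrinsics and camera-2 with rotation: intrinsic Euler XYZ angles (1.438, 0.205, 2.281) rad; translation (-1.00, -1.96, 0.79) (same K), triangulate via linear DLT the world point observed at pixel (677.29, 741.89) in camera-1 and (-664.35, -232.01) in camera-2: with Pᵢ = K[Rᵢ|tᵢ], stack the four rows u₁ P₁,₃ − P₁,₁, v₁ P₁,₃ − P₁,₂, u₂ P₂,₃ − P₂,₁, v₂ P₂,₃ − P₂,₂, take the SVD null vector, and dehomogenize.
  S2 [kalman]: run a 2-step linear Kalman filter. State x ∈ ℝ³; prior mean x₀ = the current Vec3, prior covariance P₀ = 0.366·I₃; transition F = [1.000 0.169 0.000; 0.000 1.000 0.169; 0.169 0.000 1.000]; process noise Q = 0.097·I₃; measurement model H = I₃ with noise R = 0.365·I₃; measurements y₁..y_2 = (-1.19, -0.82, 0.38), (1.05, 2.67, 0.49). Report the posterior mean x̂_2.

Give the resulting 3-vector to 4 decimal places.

after S1 (triangulate): (1.8705, 1.3758, -0.7139)
after S2 (kf_track): (0.7156, 1.2630, 0.3014)

result = (0.7156, 1.2630, 0.3014)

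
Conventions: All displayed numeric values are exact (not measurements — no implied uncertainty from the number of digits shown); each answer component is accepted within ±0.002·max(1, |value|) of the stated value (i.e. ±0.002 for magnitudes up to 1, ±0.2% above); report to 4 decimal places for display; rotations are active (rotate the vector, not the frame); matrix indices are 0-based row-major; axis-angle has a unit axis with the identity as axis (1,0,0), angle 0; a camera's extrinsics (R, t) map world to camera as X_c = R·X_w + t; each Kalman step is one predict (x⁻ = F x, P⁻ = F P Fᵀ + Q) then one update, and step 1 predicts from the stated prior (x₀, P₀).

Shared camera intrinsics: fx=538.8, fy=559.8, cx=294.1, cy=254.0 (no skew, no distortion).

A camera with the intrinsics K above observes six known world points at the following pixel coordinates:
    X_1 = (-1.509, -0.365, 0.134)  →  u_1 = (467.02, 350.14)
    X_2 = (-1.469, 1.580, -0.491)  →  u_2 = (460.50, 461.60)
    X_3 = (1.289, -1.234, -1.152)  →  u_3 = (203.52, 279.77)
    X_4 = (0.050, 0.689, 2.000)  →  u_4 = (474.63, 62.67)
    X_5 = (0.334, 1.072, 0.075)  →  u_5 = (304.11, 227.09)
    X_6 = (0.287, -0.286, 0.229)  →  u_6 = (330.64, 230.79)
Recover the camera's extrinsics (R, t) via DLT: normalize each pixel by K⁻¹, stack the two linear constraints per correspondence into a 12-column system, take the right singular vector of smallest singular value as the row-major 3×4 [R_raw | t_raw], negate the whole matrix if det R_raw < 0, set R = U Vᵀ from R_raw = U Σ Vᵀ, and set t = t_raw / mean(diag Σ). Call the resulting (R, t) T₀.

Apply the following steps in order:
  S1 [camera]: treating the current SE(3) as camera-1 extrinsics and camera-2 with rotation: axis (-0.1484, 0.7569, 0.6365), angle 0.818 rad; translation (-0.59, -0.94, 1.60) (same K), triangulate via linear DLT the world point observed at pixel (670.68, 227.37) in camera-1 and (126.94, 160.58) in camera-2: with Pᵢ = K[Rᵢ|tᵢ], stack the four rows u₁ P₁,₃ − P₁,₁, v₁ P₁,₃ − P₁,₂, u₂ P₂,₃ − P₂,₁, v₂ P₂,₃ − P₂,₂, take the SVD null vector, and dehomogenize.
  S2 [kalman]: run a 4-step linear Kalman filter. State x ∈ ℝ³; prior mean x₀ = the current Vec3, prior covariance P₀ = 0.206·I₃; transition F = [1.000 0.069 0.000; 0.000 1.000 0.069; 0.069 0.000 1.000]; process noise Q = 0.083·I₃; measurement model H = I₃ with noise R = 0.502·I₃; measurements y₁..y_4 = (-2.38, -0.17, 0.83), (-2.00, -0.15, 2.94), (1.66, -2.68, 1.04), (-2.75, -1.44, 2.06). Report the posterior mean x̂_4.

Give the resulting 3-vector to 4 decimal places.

result = (-1.5045, -0.8137, 1.5754)

source (pnp_recover): camera pose = R=[-0.7864 -0.1247 0.6049; -0.6041 -0.0492 -0.7954; 0.1290 -0.9910 -0.0366], t=(0.4300, 0.1100, 5.2699)
after S1 (triangulate): (-1.9511, 0.6810, 1.8336)
after S2 (kf_track): (-1.5045, -0.8137, 1.5754)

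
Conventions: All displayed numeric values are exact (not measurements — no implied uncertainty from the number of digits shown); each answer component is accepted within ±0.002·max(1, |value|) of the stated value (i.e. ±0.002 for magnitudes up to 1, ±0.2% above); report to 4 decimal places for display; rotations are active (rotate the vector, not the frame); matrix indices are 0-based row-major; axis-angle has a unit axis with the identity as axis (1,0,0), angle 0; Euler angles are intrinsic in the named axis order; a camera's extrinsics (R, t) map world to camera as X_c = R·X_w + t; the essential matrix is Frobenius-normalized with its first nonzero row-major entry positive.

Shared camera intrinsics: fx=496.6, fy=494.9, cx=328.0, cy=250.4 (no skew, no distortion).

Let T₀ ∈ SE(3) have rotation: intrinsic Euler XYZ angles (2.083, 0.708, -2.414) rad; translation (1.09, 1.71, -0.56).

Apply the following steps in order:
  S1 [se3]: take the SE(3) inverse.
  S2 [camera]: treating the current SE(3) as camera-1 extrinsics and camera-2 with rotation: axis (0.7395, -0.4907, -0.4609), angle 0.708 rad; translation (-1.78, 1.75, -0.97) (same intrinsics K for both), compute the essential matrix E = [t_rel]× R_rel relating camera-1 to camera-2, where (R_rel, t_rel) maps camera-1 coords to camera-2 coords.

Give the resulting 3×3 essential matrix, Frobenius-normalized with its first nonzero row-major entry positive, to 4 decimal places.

after S1 (invert_se3): R=[-0.5673 -0.0974 -0.8177; 0.5052 0.7430 -0.4390; 0.6503 -0.6622 -0.3723], t=(0.3269, -2.0671, 0.2150)
after S2 (essential): [0.5680 -0.1491 0.3903; 0.0327 0.0380 0.0611; -0.1138 0.5823 0.3800]

matrix = [0.5680 -0.1491 0.3903; 0.0327 0.0380 0.0611; -0.1138 0.5823 0.3800]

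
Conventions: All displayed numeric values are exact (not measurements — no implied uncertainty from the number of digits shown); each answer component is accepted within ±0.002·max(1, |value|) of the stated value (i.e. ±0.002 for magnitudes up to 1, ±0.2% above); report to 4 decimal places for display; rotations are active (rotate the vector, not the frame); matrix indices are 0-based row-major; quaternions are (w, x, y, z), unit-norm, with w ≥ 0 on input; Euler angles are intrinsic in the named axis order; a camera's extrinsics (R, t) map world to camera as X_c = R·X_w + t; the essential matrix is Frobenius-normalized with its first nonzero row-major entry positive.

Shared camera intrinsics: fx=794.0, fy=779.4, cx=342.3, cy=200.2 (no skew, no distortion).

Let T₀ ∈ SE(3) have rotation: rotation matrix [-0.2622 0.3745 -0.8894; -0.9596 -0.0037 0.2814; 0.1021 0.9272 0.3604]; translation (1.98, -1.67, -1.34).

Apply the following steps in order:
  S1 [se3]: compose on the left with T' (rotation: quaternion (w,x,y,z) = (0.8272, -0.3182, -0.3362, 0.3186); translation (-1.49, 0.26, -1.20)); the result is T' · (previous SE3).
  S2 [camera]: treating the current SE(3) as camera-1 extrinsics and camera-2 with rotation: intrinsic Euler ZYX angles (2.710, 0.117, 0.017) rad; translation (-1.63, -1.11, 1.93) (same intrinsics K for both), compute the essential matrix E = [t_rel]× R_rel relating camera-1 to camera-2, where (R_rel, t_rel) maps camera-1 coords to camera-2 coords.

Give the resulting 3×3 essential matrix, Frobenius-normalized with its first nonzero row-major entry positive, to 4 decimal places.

after S1 (compose_se3): R=[0.0733 -0.4887 -0.8694; -0.7329 0.5648 -0.3793; 0.6764 0.6650 -0.3168], t=(1.1804, 0.3161, -0.0291)
after S2 (essential): [0.0158 -0.5308 -0.2812; 0.2043 -0.1486 0.6141; 0.1011 -0.4258 0.0808]

matrix = [0.0158 -0.5308 -0.2812; 0.2043 -0.1486 0.6141; 0.1011 -0.4258 0.0808]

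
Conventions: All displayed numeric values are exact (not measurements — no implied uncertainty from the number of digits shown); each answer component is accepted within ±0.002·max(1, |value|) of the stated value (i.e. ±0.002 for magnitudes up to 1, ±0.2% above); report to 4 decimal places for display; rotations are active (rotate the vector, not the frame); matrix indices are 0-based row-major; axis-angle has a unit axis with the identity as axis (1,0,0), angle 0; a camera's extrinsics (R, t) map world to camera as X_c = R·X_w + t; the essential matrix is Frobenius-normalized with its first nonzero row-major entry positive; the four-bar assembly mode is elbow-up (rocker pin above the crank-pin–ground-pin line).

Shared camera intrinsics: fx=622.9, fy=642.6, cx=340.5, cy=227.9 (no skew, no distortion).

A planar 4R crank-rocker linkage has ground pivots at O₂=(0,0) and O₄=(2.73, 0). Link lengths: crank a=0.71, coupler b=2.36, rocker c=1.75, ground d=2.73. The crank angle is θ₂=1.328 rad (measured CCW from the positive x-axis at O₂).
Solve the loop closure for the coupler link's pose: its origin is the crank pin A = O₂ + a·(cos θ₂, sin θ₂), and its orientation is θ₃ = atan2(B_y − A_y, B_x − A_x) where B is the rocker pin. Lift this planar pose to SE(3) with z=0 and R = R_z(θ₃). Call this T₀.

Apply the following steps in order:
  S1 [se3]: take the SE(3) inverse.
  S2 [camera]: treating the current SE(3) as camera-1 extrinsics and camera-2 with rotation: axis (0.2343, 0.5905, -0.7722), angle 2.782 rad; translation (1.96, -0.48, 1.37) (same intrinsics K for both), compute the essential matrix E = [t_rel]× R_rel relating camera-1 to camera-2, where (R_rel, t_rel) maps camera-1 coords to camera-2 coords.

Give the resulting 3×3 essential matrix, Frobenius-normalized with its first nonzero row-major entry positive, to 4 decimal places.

matrix = [0.1893 0.1443 0.1632; 0.4358 0.4927 -0.1714; -0.1754 0.0128 -0.6509]

source (fourbar_fk): coupler pose = R=[0.9041 -0.4272 0.0000; 0.4272 0.9041 0.0000; 0.0000 0.0000 1.0000], t=(0.1707, 0.6892, 0.0000)
after S1 (invert_se3): R=[0.9041 0.4272 0.0000; -0.4272 0.9041 0.0000; 0.0000 0.0000 1.0000], t=(-0.4488, -0.5502, 0.0000)
after S2 (essential): [0.1893 0.1443 0.1632; 0.4358 0.4927 -0.1714; -0.1754 0.0128 -0.6509]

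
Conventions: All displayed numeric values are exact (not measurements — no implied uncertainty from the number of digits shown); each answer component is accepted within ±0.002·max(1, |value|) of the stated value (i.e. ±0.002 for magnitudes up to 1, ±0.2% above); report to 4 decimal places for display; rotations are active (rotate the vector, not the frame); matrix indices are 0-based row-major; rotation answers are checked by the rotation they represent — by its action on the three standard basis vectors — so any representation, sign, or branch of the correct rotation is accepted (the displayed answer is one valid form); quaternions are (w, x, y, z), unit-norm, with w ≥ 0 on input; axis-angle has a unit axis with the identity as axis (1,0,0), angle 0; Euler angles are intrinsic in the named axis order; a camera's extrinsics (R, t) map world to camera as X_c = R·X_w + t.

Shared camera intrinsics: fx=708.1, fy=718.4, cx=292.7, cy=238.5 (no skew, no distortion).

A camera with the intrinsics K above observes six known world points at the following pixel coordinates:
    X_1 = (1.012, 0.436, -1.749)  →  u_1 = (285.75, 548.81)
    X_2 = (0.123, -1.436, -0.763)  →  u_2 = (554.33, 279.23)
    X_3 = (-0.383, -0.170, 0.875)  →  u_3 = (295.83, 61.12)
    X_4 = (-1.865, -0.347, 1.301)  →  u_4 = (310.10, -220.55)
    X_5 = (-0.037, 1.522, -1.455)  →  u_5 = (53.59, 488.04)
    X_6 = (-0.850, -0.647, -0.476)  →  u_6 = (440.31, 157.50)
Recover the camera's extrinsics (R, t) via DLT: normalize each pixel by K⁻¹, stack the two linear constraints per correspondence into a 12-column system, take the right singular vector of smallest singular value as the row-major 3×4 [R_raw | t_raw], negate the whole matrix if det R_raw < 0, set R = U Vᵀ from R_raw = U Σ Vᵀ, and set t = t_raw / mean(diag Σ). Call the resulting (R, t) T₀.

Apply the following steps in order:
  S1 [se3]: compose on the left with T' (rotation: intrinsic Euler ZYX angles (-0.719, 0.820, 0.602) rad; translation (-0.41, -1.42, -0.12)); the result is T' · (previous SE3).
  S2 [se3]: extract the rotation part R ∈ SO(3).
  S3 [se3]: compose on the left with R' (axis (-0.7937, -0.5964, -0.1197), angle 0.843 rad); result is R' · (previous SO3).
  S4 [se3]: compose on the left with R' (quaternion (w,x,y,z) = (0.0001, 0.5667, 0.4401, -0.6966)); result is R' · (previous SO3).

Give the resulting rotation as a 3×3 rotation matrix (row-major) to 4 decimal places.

source (pnp_recover): camera pose = R=[0.0136 -0.9807 -0.1953; 0.5636 0.1689 -0.8086; 0.8260 -0.0990 0.5550], t=(0.0300, -0.2000, 4.4800)
after S1 (compose_se3): R=[0.5550 -0.3671 -0.7465; -0.4901 0.5808 -0.6500; 0.6722 0.7266 0.1424], t=(-0.2050, -5.1901, 2.2999)
after S2 (rot_of_se3): [0.5550 -0.3671 -0.7465; -0.4901 0.5808 -0.6500; 0.6722 0.7266 0.1424]
after S3 (compose_so3): [0.0868 -0.4781 -0.8740; 0.0684 0.8781 -0.4736; 0.9939 -0.0187 0.1089]
after S4 (compose_so3): [-0.7815 0.6239 -0.0096; -0.6080 -0.7649 -0.2125; -0.1399 -0.1602 0.9771]

rotation (matrix) = ((-0.7815, 0.6239, -0.0096), (-0.6080, -0.7649, -0.2125), (-0.1399, -0.1602, 0.9771))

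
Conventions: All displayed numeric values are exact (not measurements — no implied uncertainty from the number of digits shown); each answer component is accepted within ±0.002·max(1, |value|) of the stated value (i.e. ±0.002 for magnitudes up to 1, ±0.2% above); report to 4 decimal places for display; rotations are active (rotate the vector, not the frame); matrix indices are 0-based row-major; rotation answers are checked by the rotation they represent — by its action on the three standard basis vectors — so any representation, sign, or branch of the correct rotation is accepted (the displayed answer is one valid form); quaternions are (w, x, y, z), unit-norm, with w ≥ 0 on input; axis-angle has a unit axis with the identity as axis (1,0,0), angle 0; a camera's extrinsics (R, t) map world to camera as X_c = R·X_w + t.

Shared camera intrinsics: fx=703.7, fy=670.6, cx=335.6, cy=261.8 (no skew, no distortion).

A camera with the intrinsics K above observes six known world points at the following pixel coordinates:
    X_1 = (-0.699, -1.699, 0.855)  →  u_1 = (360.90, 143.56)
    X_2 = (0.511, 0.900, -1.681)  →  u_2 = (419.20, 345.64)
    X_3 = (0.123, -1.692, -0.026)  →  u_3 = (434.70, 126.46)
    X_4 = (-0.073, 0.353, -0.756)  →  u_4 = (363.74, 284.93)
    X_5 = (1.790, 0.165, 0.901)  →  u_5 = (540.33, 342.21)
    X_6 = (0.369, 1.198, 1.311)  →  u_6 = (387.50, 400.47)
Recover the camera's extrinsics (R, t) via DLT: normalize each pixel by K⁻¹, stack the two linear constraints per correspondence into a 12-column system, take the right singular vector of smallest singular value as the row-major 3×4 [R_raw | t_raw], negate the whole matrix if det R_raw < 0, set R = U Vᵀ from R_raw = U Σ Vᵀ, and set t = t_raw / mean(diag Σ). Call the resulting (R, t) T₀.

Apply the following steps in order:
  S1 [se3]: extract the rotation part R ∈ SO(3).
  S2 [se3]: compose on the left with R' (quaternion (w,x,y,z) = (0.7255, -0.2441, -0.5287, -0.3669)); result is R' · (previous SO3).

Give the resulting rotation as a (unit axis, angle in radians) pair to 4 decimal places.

source (pnp_recover): camera pose = R=[0.9616 -0.2663 0.0662; 0.2420 0.9368 0.2526; -0.1293 -0.2269 0.9653], t=(0.4600, 0.0900, 6.9505)
after S1 (rot_of_se3): [0.9616 -0.2663 0.0662; 0.2420 0.9368 0.2526; -0.1293 -0.2269 0.9653]
after S2 (compose_so3): [0.4325 0.8282 -0.3565; -0.2116 0.4776 0.8527; 0.8764 -0.2934 0.3818]

rotation (axis_angle) = ((-0.5792, -0.6232, -0.5255), 1.4243)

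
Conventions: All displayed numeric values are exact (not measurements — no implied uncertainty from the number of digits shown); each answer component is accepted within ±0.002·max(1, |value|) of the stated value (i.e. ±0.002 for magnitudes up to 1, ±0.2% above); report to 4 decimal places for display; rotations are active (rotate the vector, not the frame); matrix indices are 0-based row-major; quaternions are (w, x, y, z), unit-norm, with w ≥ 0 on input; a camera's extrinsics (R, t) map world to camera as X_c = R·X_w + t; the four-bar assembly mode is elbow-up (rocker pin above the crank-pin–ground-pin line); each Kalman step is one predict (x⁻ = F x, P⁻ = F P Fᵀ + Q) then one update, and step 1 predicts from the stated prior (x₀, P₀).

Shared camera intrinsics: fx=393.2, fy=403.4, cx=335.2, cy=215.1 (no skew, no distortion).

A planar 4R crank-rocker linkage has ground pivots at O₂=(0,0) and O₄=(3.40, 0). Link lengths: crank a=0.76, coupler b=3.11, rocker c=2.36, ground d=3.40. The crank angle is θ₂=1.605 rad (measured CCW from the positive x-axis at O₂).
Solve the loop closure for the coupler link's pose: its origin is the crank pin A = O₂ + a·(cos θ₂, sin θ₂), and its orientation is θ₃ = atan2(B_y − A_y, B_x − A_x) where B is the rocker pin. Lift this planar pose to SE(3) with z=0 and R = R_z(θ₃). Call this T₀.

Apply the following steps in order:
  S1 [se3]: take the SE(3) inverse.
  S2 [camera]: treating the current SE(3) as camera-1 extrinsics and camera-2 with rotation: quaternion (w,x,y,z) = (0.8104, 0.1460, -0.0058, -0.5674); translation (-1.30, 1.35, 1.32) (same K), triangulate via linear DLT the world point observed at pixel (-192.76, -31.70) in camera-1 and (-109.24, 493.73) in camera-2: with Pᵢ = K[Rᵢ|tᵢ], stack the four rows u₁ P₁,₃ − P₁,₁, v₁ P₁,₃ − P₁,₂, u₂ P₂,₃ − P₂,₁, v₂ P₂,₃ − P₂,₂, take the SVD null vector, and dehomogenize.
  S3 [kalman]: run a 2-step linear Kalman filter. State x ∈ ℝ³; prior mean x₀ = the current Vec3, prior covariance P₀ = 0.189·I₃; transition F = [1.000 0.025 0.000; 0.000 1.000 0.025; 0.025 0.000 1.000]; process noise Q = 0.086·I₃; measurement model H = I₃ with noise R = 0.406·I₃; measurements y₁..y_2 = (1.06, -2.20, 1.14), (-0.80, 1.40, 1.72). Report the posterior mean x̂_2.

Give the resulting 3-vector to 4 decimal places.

source (fourbar_fk): coupler pose = R=[0.8769 -0.4806 0.0000; 0.4806 0.8769 0.0000; 0.0000 0.0000 1.0000], t=(-0.0260, 0.7596, 0.0000)
after S1 (invert_se3): R=[0.8769 0.4806 0.0000; -0.4806 0.8769 0.0000; 0.0000 0.0000 1.0000], t=(-0.3422, -0.6786, 0.0000)
after S2 (triangulate): (-1.4868, -1.1946, 1.6535)
after S3 (kf_track): (-0.6101, -0.4141, 1.5476)

result = (-0.6101, -0.4141, 1.5476)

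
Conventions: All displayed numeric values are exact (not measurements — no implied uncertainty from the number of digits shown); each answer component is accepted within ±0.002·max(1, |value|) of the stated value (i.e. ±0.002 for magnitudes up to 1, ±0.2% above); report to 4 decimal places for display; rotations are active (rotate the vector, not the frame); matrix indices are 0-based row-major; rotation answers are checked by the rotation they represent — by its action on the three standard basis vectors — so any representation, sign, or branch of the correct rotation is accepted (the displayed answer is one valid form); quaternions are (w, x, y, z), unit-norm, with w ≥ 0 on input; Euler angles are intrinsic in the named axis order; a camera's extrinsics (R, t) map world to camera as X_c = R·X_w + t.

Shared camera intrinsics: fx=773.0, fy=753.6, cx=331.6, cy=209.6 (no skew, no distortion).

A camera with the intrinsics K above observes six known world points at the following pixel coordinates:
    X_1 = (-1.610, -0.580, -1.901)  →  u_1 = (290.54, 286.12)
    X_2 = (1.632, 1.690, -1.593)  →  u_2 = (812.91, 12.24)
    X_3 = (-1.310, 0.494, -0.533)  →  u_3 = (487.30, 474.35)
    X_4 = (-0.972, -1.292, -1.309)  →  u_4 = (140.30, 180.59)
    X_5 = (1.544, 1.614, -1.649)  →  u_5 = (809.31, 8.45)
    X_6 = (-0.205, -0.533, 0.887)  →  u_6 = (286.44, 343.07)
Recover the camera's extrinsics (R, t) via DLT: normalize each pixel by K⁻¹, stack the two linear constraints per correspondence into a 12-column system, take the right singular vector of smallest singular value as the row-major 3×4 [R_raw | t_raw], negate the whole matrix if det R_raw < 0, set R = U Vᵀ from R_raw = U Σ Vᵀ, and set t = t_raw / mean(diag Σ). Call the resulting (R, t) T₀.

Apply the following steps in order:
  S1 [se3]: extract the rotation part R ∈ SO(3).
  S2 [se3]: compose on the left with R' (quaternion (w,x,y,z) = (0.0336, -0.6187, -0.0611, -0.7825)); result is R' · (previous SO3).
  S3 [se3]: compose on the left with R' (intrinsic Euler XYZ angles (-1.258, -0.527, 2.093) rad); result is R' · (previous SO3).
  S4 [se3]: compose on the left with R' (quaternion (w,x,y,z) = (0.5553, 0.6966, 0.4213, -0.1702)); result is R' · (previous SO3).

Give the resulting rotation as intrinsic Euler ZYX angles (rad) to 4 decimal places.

source (pnp_recover): camera pose = R=[0.2557 0.9431 -0.2127; -0.7201 0.3326 0.6089; 0.6450 -0.0026 0.7642], t=(0.4401, 0.4098, 4.6496)
after S1 (rot_of_se3): [0.2557 0.9431 -0.2127; -0.7201 0.3326 0.6089; 0.6450 -0.0026 0.7642]
after S2 (compose_so3): [0.4702 -0.1788 0.8642; 0.8075 -0.3080 -0.5031; 0.3561 0.9344 -0.0005]
after S3 (compose_so3): [-0.9867 -0.1622 0.0045; -0.1528 0.9385 0.3097; -0.0545 0.3049 -0.9508]
after S4 (compose_so3): [-0.7105 0.7033 0.0235; -0.3384 -0.3707 0.8649; 0.6170 0.6065 0.5014]

rotation (euler_zyx) = (-2.6971, -0.6650, 0.8800)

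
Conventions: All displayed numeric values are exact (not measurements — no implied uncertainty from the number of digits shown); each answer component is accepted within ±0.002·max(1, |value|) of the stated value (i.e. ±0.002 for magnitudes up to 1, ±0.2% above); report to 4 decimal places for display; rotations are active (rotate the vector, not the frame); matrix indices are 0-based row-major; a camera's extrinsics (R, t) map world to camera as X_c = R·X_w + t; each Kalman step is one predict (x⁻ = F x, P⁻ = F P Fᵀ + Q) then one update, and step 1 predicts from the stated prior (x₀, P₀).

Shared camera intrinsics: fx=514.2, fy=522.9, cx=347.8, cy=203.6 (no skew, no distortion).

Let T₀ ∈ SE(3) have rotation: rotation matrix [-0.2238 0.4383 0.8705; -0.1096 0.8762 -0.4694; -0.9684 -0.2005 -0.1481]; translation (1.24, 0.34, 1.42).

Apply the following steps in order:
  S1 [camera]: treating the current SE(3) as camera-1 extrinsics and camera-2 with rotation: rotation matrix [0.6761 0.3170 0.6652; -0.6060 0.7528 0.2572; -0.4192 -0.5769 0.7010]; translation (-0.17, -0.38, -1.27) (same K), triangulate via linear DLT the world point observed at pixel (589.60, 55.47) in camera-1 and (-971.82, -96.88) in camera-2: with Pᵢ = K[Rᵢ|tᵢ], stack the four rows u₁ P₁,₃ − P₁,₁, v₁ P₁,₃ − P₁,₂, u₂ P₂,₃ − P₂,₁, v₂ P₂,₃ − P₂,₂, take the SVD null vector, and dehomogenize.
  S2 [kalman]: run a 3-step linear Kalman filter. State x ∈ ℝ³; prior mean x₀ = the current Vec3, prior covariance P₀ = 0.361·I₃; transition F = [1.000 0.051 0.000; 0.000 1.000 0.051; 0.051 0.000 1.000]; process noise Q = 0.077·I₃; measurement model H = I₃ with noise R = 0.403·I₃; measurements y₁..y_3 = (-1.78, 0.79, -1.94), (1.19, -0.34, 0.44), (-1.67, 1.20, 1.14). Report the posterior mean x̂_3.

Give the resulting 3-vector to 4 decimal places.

result = (-0.9088, 0.2949, 0.2402)

after S1 (triangulate): (-1.5590, -1.3126, 0.5189)
after S2 (kf_track): (-0.9088, 0.2949, 0.2402)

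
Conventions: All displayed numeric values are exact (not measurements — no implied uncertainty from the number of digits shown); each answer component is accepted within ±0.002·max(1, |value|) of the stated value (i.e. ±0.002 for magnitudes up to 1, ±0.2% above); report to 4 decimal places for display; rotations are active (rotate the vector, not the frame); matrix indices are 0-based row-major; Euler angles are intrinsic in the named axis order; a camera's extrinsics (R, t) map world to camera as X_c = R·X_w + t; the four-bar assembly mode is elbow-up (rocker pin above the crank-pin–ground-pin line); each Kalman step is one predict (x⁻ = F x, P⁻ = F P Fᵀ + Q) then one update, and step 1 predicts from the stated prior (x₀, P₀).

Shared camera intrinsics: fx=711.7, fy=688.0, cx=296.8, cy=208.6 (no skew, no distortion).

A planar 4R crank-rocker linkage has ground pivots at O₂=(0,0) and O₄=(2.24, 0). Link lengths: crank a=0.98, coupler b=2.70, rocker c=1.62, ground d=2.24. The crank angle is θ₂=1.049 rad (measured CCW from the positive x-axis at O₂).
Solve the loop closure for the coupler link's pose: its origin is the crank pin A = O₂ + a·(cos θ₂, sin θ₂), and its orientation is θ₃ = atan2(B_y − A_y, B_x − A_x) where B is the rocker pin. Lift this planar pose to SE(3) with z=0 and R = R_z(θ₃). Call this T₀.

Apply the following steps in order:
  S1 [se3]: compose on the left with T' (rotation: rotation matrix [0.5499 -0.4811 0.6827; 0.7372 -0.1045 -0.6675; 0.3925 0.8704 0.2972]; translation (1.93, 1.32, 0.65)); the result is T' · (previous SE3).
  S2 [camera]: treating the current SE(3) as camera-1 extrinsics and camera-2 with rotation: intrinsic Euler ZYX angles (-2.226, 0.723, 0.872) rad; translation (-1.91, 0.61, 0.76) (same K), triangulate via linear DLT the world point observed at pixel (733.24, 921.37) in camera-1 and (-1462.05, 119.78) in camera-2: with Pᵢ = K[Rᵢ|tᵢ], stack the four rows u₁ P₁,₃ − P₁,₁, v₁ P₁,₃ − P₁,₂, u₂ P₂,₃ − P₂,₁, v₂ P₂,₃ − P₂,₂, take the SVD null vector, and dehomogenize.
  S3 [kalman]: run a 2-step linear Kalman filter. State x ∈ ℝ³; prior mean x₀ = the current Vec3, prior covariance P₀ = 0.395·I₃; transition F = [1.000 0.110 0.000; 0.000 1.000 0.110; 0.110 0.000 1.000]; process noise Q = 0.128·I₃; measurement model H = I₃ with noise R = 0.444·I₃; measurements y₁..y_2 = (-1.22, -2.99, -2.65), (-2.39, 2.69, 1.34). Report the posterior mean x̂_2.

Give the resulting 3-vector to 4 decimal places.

source (fourbar_fk): coupler pose = R=[0.9830 -0.1836 0.0000; 0.1836 0.9830 0.0000; 0.0000 0.0000 1.0000], t=(0.4885, 0.8496, 0.0000)
after S1 (compose_se3): R=[0.4523 -0.5739 0.6827; 0.7055 -0.2381 -0.6675; 0.5456 0.7836 0.2972], t=(1.7899, 1.5913, 1.5812)
after S2 (triangulate): (0.3100, 0.5367, -0.5811)
after S3 (kf_track): (-1.3277, 0.3480, -0.3369)

result = (-1.3277, 0.3480, -0.3369)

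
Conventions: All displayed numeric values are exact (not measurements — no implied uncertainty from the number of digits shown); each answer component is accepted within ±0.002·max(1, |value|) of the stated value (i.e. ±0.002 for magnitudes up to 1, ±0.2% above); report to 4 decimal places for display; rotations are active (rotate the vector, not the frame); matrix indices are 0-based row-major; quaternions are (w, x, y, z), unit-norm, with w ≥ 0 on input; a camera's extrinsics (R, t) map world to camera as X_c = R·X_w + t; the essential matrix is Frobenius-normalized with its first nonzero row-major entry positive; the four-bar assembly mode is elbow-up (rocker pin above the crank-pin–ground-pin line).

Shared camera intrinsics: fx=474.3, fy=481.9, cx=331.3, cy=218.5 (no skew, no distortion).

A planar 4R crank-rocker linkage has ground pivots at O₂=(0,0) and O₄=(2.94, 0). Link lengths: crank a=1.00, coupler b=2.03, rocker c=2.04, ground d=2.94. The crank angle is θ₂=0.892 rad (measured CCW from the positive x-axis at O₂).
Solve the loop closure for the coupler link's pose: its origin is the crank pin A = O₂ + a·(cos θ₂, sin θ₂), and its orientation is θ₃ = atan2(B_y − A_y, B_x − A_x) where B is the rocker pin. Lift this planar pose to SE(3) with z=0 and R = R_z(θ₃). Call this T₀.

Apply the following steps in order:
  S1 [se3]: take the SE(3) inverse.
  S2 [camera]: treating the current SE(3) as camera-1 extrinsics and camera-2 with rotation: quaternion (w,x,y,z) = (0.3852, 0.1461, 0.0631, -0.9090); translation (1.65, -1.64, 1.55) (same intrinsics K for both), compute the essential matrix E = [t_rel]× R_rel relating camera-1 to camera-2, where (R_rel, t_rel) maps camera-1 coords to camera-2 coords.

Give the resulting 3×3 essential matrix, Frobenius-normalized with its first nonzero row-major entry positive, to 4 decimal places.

source (fourbar_fk): coupler pose = R=[0.8216 -0.5701 0.0000; 0.5701 0.8216 0.0000; 0.0000 0.0000 1.0000], t=(0.6279, 0.7783, 0.0000)
after S1 (invert_se3): R=[0.8216 0.5701 0.0000; -0.5701 0.8216 0.0000; 0.0000 0.0000 1.0000], t=(-0.9595, -0.2815, 0.0000)
after S2 (essential): [0.4044 -0.0444 -0.4457; 0.0587 0.2030 -0.4101; -0.4238 0.4510 -0.2001]

matrix = [0.4044 -0.0444 -0.4457; 0.0587 0.2030 -0.4101; -0.4238 0.4510 -0.2001]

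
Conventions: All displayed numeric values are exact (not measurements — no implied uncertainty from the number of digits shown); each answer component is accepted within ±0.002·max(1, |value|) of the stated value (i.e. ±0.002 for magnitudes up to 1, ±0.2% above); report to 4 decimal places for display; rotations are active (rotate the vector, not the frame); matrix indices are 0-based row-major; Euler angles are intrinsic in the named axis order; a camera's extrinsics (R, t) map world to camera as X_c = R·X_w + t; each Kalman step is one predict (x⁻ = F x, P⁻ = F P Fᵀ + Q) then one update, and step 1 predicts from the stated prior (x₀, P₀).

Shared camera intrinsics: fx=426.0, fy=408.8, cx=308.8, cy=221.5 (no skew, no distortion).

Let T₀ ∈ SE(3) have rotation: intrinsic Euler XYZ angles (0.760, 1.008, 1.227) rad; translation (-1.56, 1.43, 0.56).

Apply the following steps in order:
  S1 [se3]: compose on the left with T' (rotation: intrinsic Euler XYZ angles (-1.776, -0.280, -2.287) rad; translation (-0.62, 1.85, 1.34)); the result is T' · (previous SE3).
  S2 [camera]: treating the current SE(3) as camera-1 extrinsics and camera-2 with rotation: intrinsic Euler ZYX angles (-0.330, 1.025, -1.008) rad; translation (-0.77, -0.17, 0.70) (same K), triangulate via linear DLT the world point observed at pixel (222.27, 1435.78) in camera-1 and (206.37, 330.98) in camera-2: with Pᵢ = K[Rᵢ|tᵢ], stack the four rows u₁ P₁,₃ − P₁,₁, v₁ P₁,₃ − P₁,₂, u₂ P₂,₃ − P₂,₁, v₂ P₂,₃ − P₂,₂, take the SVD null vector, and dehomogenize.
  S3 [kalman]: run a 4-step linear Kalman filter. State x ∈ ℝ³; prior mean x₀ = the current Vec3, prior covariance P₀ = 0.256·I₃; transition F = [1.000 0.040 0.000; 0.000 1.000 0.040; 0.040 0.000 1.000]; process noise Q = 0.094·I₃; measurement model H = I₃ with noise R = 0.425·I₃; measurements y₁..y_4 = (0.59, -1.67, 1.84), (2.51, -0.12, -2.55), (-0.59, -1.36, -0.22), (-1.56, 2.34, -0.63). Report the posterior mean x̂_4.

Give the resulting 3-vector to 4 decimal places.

result = (-0.4577, 0.3225, -0.3406)

after S1 (compose_se3): R=[0.4015 -0.1273 -0.9070; 0.7085 0.6708 0.2195; 0.5804 -0.7307 0.3595], t=(1.2462, 2.8974, 0.8790)
after S2 (triangulate): (-1.1711, -0.2067, 1.0474)
after S3 (kf_track): (-0.4577, 0.3225, -0.3406)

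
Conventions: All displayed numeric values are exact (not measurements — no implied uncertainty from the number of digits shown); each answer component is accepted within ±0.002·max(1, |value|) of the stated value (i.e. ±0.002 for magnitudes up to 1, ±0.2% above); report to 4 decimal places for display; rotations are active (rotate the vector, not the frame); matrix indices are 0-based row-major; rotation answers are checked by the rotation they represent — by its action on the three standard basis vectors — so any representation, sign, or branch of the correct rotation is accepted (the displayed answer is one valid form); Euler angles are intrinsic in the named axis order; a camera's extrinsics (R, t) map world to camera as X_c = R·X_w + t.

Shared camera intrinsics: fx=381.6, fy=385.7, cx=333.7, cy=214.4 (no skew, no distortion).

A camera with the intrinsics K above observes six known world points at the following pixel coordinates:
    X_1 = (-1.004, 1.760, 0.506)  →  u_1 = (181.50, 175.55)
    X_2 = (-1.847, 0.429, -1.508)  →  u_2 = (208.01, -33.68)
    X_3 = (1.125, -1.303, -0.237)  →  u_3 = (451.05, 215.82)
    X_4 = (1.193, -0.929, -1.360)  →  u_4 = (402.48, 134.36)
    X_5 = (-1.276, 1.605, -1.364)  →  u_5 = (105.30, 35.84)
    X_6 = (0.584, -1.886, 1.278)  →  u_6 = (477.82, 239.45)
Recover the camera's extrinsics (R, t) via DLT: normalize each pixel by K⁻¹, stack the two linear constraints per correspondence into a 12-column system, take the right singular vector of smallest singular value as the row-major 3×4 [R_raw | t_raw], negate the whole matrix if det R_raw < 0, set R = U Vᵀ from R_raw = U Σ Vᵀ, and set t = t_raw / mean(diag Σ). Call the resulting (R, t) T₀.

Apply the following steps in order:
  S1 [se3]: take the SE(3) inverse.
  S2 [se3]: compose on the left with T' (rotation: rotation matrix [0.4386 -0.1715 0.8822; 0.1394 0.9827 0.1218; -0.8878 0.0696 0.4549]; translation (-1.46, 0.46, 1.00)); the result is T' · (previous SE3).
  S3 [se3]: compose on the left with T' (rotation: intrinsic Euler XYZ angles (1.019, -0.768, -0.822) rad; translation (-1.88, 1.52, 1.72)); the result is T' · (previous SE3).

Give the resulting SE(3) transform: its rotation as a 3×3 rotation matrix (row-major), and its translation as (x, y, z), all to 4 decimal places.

rotation (matrix) = ((-0.2089, 0.9071, -0.3656), (-0.1853, -0.4037, -0.8959), (-0.9602, -0.1194, 0.2524)), translation = (-1.1921, 5.5357, 1.5578)

source (pnp_recover): camera pose = R=[0.1426 -0.9696 0.1991; 0.7905 0.2326 0.5666; -0.5957 0.0766 0.7996], t=(-0.3800, -0.4400, 4.2000)
after S1 (invert_se3): R=[0.1426 0.7905 -0.5957; -0.9696 0.2326 0.0766; 0.1991 0.5666 0.7996], t=(2.9039, -0.5876, -3.0332)
after S2 (compose_se3): R=[0.4044 0.8067 0.4310; -0.9087 0.4077 0.0896; -0.1035 -0.4278 0.8979], t=(-2.7614, -0.0820, -2.9988)
after S3 (compose_se3): R=[-0.2089 0.9071 -0.3656; -0.1853 -0.4037 -0.8959; -0.9602 -0.1194 0.2524], t=(-1.1921, 5.5357, 1.5578)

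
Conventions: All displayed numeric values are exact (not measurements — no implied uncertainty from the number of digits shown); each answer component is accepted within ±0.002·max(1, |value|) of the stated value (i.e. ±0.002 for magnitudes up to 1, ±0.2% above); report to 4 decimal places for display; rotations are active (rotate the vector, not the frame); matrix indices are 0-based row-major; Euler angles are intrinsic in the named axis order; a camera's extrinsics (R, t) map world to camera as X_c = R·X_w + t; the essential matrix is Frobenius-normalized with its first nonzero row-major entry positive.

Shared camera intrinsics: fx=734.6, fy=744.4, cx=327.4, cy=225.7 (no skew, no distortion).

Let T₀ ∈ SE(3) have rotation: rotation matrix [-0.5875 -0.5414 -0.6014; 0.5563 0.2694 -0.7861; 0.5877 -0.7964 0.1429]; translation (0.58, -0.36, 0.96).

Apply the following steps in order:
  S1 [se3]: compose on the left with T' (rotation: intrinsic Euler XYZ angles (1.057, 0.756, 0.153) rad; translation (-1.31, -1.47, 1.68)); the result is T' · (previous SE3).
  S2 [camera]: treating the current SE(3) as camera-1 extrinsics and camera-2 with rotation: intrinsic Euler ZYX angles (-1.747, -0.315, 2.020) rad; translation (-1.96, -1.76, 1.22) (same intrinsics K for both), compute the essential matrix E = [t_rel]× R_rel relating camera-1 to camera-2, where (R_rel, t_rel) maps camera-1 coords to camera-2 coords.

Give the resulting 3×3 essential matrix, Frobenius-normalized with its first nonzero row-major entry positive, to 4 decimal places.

after S1 (compose_se3): R=[-0.0810 -0.9656 -0.2472; -0.5437 0.2507 -0.8009; 0.8354 0.0695 -0.5453], t=(-0.1944, -1.8345, 1.5786)
after S2 (essential): [0.0501 0.1698 -0.4634; 0.1109 -0.5103 -0.4201; 0.0005 0.4539 -0.3141]

matrix = [0.0501 0.1698 -0.4634; 0.1109 -0.5103 -0.4201; 0.0005 0.4539 -0.3141]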